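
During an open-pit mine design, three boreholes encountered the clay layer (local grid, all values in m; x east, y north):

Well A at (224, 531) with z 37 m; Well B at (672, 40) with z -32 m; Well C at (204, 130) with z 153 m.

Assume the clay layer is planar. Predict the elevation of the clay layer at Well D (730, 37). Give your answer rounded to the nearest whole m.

-57 m

Let the plane be z = a·x + b·y + c.
Well B−Well A: 448a − 491b = −69;  Well C−Well A: −20a − 401b = 116.
Solving gives a = −0.44665, b = −0.26700.
Then c = 37 − a·224 − b·531 = 278.83.
At (730, 37): z = −326.1 − 9.9 + 278.83 = -57.1 m.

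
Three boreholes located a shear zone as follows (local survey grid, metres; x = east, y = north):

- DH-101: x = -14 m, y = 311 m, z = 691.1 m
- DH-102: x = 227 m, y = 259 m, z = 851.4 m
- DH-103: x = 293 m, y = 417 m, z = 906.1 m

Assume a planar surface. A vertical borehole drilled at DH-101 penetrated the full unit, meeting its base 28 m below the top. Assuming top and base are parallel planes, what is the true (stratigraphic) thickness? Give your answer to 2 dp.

Two edge vectors: DH-101→DH-102 = (241, -52, 160.3), DH-101→DH-103 = (307, 106, 215).
Normal n = (DH-101→DH-102) × (DH-101→DH-103) = (-28171.8, -2602.9, 41510).
So ∂z/∂x = −n_x/n_z = 0.67868 and ∂z/∂y = −n_y/n_z = 0.06271.
|∇z| = √(a²+b²) = 0.68157, so dip δ = arctan(0.68157) = 34.28°.
True thickness = vertical thickness × cos δ = 28 × cos 34.28° = 23.14 m.

23.14 m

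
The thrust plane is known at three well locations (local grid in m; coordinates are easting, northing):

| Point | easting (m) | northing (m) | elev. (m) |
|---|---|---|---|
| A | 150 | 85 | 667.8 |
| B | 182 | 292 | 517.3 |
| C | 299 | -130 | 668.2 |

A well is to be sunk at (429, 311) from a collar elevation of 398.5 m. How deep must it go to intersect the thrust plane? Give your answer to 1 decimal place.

103.8 m

Let the plane be z = a·easting + b·northing + c.
B−A: 32a + 207b = −150.5;  C−A: 149a − 215b = 0.4.
Solving gives a = −0.85557, b = −0.59479.
Then c = 667.8 − a·150 − b·85 = 846.69.
At (429, 311): z_contact = −367.04 − 184.98 + 846.69 = 294.67 m.
Depth below ground = 398.5 − 294.67 = 103.8 m.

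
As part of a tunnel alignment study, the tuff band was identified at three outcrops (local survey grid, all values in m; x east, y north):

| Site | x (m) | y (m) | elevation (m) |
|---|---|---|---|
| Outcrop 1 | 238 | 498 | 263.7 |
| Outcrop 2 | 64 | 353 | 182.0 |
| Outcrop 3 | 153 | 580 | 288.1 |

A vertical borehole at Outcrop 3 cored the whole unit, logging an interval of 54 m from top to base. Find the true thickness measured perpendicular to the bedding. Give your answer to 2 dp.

Two edge vectors: Outcrop 1→Outcrop 2 = (-174, -145, -81.7), Outcrop 1→Outcrop 3 = (-85, 82, 24.4).
Normal n = (Outcrop 1→Outcrop 2) × (Outcrop 1→Outcrop 3) = (3161.4, 11190.1, -26593).
So ∂z/∂x = −n_x/n_z = 0.11888 and ∂z/∂y = −n_y/n_z = 0.42079.
|∇z| = √(a²+b²) = 0.43726, so dip δ = arctan(0.43726) = 23.62°.
True thickness = vertical thickness × cos δ = 54 × cos 23.62° = 49.48 m.

49.48 m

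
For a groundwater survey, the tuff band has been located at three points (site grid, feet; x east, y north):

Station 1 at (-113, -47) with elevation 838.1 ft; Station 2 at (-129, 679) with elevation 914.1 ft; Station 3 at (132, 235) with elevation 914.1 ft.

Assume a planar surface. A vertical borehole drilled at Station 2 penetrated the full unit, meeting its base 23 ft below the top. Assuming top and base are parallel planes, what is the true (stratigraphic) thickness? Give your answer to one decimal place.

22.5 ft

Let the plane be z = a·x + b·y + c.
Station 2−Station 1: −16a + 726b = 76;  Station 3−Station 1: 245a + 282b = 76.
Solving gives a = 0.18502, b = 0.10876.
|∇z| = √(a²+b²) = 0.21462, so dip δ = arctan(0.21462) = 12.11°.
True thickness = vertical thickness × cos δ = 23 × cos 12.11° = 22.5 ft.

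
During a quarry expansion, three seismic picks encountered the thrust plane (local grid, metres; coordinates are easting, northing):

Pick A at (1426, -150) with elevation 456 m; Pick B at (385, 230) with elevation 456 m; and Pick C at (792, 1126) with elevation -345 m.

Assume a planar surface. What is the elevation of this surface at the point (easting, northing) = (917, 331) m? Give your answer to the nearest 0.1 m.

229.6 m

Let the plane be z = a·easting + b·northing + c.
Pick B−Pick A: −1041a + 380b = 0;  Pick C−Pick A: −634a + 1276b = −801.
Solving gives a = −0.279916, b = −0.766824.
Then c = 456 − a·1426 − b·-150 = 740.14.
At (917, 331): z = −256.7 − 253.8 + 740.14 = 229.6 m.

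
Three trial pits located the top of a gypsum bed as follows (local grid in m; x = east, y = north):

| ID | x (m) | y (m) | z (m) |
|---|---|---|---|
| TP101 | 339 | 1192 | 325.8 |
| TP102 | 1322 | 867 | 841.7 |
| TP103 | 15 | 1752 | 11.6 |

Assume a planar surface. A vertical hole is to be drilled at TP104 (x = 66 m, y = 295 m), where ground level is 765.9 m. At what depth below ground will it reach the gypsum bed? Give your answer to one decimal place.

Two edge vectors: TP101→TP102 = (983, -325, 515.9), TP101→TP103 = (-324, 560, -314.2).
Normal n = (TP101→TP102) × (TP101→TP103) = (-186789, 141707, 445180).
So ∂z/∂x = −n_x/n_z = 0.419581 and ∂z/∂y = −n_y/n_z = −0.318314.
Intercept c from TP101: 325.8 − 142.24 + 379.43 = 562.99.
At (66, 295): z_contact = 27.69 − 93.90 + 562.99 = 496.78 m.
Depth below ground = 765.9 − 496.78 = 269.1 m.

269.1 m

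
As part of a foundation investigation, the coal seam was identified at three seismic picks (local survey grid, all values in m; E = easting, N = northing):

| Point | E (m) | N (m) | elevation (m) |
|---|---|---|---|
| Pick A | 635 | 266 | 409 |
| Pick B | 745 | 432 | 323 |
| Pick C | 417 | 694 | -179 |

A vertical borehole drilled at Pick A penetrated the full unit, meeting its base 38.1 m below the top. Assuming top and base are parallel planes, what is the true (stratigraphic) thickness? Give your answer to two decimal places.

23.92 m

Let the plane be z = a·E + b·N + c.
Pick B−Pick A: 110a + 166b = −86;  Pick C−Pick A: −218a + 428b = −588.
Solving gives a = 0.73017, b = −1.00192.
|∇z| = √(a²+b²) = 1.23976, so dip δ = arctan(1.23976) = 51.11°.
True thickness = vertical thickness × cos δ = 38.1 × cos 51.11° = 23.92 m.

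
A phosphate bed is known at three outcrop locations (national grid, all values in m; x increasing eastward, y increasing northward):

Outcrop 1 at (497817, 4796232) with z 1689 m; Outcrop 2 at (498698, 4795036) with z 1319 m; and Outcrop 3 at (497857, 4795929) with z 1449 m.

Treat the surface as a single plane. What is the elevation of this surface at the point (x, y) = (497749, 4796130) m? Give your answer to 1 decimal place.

1543.2 m

Let the plane be z = a·x + b·y + c.
Outcrop 2−Outcrop 1: 881a − 1196b = −370;  Outcrop 3−Outcrop 1: 40a − 303b = −240.
Solving gives a = 0.798391624, b = 0.897477442.
Then c = 1689 − a·497817 − b·4796232 = −4700273.95.
At (497749, 4796130): z = 397398.6 + 4304418.5 − 4700273.95 = 1543.2 m.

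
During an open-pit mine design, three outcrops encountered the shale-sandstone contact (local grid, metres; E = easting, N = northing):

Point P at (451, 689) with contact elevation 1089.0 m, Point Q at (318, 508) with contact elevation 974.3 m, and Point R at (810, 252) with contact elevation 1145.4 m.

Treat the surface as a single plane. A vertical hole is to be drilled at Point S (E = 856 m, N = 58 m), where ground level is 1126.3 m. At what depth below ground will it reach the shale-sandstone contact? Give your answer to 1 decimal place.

Let the plane be z = a·E + b·N + c.
Point Q−Point P: −133a − 181b = −114.7;  Point R−Point P: 359a − 437b = 56.4.
Solving gives a = 0.49011, b = 0.27357.
Then c = 1089 − a·451 − b·689 = 679.47.
At (856, 58): z_contact = 419.53 + 15.87 + 679.47 = 1114.87 m.
Depth below ground = 1126.3 − 1114.87 = 11.4 m.

11.4 m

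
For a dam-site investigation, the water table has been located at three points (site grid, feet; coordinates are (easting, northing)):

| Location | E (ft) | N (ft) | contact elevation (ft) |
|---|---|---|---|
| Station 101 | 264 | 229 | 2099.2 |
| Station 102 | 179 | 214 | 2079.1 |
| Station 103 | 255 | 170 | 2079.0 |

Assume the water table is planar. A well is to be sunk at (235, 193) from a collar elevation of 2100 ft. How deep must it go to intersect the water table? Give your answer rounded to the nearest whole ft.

17 ft

Two edge vectors: Station 101→Station 102 = (-85, -15, -20.1), Station 101→Station 103 = (-9, -59, -20.2).
Normal n = (Station 101→Station 102) × (Station 101→Station 103) = (-882.9, -1536.1, 4880).
So ∂z/∂E = −n_x/n_z = 0.18092 and ∂z/∂N = −n_y/n_z = 0.31477.
Intercept c from Station 101: 2099.2 − 47.76 − 72.08 = 1979.35.
At (235, 193): z_contact = 42.5 + 60.8 + 1979.35 = 2082.6 ft.
Depth below ground = 2100 − 2082.6 = 17 ft.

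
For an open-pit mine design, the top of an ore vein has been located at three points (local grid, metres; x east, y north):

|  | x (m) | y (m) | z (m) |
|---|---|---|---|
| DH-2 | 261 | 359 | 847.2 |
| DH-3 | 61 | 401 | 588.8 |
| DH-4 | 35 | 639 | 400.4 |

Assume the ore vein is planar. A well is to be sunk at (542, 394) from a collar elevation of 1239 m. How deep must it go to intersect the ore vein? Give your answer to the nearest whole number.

91 m

Let the plane be z = a·x + b·y + c.
DH-3−DH-2: −200a + 42b = −258.4;  DH-4−DH-2: −226a + 280b = −446.8.
Solving gives a = 1.15220, b = −0.66573.
Then c = 847.2 − a·261 − b·359 = 785.47.
At (542, 394): z_contact = 624.5 − 262.3 + 785.47 = 1147.7 m.
Depth below ground = 1239 − 1147.7 = 91 m.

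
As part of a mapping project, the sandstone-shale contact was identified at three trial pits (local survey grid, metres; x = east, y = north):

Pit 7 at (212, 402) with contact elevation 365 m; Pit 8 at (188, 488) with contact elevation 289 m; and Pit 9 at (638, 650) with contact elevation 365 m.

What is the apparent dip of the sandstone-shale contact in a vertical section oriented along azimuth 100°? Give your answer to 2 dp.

29.59°

Let the plane be z = a·x + b·y + c.
Pit 8−Pit 7: −24a + 86b = −76;  Pit 9−Pit 7: 426a + 248b = 0.
Solving gives a = 0.44257, b = −0.76021.
Unit vector along 100° is (sin 100°, cos 100°) = (0.9848, -0.1736).
Slope in that direction = a·(0.9848) + b·(-0.1736) = 0.56785.
Apparent dip = arctan|0.56785| = 29.59° (true dip is 41.3°, so apparent ≤ true as expected).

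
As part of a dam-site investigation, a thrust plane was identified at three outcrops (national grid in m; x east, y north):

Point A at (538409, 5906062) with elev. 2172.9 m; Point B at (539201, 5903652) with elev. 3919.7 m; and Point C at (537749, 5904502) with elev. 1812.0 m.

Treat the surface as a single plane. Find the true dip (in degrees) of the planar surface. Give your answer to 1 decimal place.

52.6°

Two edge vectors: Point A→Point B = (792, -2410, 1746.8), Point A→Point C = (-660, -1560, -360.9).
Normal n = (Point A→Point B) × (Point A→Point C) = (3594777, -867055.2, -2826120).
So ∂z/∂x = −n_x/n_z = 1.27198 and ∂z/∂y = −n_y/n_z = −0.30680.
Gradient magnitude |∇z| = √(a² + b²) = √(1.61794 + 0.09413) = 1.30846.
True dip = arctan(1.30846) = 52.6°, dipping toward WNW (azimuth ≈ 284°).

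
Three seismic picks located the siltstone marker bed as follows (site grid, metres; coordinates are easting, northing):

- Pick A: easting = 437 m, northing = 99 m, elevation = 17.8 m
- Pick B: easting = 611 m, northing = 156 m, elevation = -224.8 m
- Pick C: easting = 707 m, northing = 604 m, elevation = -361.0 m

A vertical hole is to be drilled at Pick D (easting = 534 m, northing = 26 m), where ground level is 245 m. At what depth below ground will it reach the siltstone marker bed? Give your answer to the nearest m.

Two edge vectors: Pick A→Pick B = (174, 57, -242.6), Pick A→Pick C = (270, 505, -378.8).
Normal n = (Pick A→Pick B) × (Pick A→Pick C) = (100921.4, 409.2, 72480).
So ∂z/∂easting = −n_x/n_z = −1.39240 and ∂z/∂northing = −n_y/n_z = −0.00565.
Intercept c from Pick A: 17.8 + 608.48 + 0.56 = 626.84.
At (534, 26): z_contact = −743.5 − 0.1 + 626.84 = -116.9 m.
Depth below ground = 245 − (-116.9) = 362 m.

362 m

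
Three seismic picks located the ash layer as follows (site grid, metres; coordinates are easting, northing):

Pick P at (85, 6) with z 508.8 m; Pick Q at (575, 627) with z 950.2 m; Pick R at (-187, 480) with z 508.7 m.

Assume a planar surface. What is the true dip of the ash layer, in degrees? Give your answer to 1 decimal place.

31.0°

Let the plane be z = a·easting + b·northing + c.
Pick Q−Pick P: 490a + 621b = 441.4;  Pick R−Pick P: −272a + 474b = −0.1.
Solving gives a = 0.52169, b = 0.29915.
Gradient magnitude |∇z| = √(a² + b²) = √(0.27216 + 0.08949) = 0.60137.
True dip = arctan(0.60137) = 31.0°, dipping toward WSW (azimuth ≈ 240°).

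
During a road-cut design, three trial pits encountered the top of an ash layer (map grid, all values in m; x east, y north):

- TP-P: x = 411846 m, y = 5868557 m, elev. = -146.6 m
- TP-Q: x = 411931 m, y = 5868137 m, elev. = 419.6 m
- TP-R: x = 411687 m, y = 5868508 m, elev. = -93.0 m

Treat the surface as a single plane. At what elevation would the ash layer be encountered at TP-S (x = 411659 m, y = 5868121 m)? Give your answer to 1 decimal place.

Let the plane be z = a·x + b·y + c.
TP-Q−TP-P: 85a − 420b = 566.2;  TP-R−TP-P: −159a − 49b = 53.6.
Solving gives a = 0.073744450, b = −1.333170766.
Then c = -146.6 − a·411846 − b·5868557 = 7793270.67.
At (411659, 5868121): z = 30357.6 − 7823207.4 + 7793270.67 = 420.9 m.

420.9 m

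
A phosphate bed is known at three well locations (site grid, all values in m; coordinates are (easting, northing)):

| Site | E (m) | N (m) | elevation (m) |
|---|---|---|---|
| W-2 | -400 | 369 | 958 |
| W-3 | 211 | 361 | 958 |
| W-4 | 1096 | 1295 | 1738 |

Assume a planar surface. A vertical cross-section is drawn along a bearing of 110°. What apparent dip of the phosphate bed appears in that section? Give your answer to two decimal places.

Let the plane be z = a·E + b·N + c.
W-3−W-2: 611a − 8b = 0;  W-4−W-2: 1496a + 926b = 780.
Solving gives a = 0.01080, b = 0.82488.
Unit vector along 110° is (sin 110°, cos 110°) = (0.9397, -0.3420).
Slope in that direction = a·(0.9397) + b·(-0.3420) = −0.27198.
Apparent dip = arctan|0.27198| = 15.22° (true dip is 39.5°, so apparent ≤ true as expected).

15.22°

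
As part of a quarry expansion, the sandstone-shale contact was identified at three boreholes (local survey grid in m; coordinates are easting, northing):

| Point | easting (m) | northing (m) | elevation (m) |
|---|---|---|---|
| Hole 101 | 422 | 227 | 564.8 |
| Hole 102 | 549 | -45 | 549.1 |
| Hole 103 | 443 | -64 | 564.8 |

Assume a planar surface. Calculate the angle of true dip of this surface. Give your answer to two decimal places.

Let the plane be z = a·easting + b·northing + c.
Hole 102−Hole 101: 127a − 272b = −15.7;  Hole 103−Hole 101: 21a − 291b = 0.
Solving gives a = −0.14622, b = −0.01055.
Gradient magnitude |∇z| = √(a² + b²) = √(0.02138 + 0.00011) = 0.14660.
True dip = arctan(0.14660) = 8.34°, dipping toward E (azimuth ≈ 086°).

8.34°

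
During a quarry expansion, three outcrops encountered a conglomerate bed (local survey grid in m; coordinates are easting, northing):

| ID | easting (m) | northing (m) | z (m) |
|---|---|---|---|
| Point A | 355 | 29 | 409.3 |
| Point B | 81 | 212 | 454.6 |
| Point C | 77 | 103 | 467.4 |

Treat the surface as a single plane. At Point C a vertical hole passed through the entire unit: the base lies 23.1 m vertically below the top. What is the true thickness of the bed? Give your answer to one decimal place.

Two edge vectors: Point A→Point B = (-274, 183, 45.3), Point A→Point C = (-278, 74, 58.1).
Normal n = (Point A→Point B) × (Point A→Point C) = (7280.1, 3326, 30598).
So ∂z/∂easting = −n_x/n_z = −0.23793 and ∂z/∂northing = −n_y/n_z = −0.10870.
|∇z| = √(a²+b²) = 0.26158, so dip δ = arctan(0.26158) = 14.66°.
True thickness = vertical thickness × cos δ = 23.1 × cos 14.66° = 22.3 m.

22.3 m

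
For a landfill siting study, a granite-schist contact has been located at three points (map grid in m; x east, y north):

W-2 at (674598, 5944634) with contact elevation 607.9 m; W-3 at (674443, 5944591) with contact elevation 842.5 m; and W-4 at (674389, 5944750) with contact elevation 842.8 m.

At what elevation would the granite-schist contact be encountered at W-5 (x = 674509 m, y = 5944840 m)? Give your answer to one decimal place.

Let the plane be z = a·x + b·y + c.
W-3−W-2: −155a − 43b = 234.6;  W-4−W-2: −209a + 116b = 234.9.
Solving gives a = −1.383702303, b = −0.468049839.
Then c = 607.9 − a·674598 − b·5944634 = 3716435.69.
At (674509, 5944840): z = −933319.7 − 2782481.4 + 3716435.69 = 634.6 m.

634.6 m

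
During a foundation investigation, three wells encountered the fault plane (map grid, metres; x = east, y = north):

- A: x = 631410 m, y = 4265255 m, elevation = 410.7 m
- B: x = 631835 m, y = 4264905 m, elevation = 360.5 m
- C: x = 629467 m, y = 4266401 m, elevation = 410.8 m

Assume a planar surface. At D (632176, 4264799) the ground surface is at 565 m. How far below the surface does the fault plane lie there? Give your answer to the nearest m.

156 m

Let the plane be z = a·x + b·y + c.
B−A: 425a − 350b = −50.2;  C−A: −1943a + 1146b = 0.1.
Solving gives a = 0.29789741, b = 0.50516114.
Then c = 410.7 − a·631410 − b·4265255 = −2342325.78.
At (632176, 4264799): z_contact = 188323.6 + 2154410.7 − 2342325.78 = 408.5 m.
Depth below ground = 565 − 408.5 = 156 m.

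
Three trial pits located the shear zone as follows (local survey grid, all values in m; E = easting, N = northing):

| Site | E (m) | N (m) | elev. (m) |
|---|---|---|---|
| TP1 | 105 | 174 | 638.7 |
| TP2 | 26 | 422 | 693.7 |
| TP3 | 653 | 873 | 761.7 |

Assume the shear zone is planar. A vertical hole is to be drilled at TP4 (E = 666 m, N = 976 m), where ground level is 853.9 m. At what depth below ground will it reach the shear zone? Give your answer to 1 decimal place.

Two edge vectors: TP1→TP2 = (-79, 248, 55), TP1→TP3 = (548, 699, 123).
Normal n = (TP1→TP2) × (TP1→TP3) = (-7941, 39857, -191125).
So ∂z/∂E = −n_x/n_z = −0.04155 and ∂z/∂N = −n_y/n_z = 0.20854.
Intercept c from TP1: 638.7 + 4.36 − 36.29 = 606.78.
At (666, 976): z_contact = −27.67 + 203.53 + 606.78 = 782.64 m.
Depth below ground = 853.9 − 782.64 = 71.3 m.

71.3 m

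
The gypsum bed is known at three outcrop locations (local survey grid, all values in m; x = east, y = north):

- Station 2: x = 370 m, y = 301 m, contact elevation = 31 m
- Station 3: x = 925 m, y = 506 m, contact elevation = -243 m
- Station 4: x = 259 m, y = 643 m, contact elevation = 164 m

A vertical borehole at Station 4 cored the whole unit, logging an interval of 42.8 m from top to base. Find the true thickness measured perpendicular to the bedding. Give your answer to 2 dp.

Let the plane be z = a·x + b·y + c.
Station 3−Station 2: 555a + 205b = −274;  Station 4−Station 2: −111a + 342b = 133.
Solving gives a = −0.56911, b = 0.20418.
|∇z| = √(a²+b²) = 0.60463, so dip δ = arctan(0.60463) = 31.16°.
True thickness = vertical thickness × cos δ = 42.8 × cos 31.16° = 36.63 m.

36.63 m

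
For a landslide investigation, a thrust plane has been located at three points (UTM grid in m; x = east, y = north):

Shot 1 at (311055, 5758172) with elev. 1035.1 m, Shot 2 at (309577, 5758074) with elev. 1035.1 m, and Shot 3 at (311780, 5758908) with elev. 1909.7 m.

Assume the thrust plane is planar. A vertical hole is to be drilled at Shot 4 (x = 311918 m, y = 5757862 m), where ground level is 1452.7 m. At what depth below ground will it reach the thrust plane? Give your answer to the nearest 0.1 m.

884.5 m

Two edge vectors: Shot 1→Shot 2 = (-1478, -98, 0), Shot 1→Shot 3 = (725, 736, 874.6).
Normal n = (Shot 1→Shot 2) × (Shot 1→Shot 3) = (-85710.8, 1292658.8, -1016758).
So ∂z/∂x = −n_x/n_z = −0.084298132 and ∂z/∂y = −n_y/n_z = 1.271353459.
Intercept c from Shot 1: 1035.1 + 26221.36 − 7320671.89 = −7293415.43.
At (311918, 5757862): z_contact = −26294.10 + 7320277.77 − 7293415.43 = 568.23 m.
Depth below ground = 1452.7 − 568.23 = 884.5 m.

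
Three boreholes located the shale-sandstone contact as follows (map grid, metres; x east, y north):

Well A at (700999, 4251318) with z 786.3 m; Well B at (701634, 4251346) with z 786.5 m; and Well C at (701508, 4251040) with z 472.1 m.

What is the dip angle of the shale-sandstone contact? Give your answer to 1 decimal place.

Let the plane be z = a·x + b·y + c.
Well B−Well A: 635a + 28b = 0.2;  Well C−Well A: 509a − 278b = −314.2.
Solving gives a = −0.04582, b = 1.04632.
Gradient magnitude |∇z| = √(a² + b²) = √(0.00210 + 1.09478) = 1.04732.
True dip = arctan(1.04732) = 46.3°, dipping toward S (azimuth ≈ 177°).

46.3°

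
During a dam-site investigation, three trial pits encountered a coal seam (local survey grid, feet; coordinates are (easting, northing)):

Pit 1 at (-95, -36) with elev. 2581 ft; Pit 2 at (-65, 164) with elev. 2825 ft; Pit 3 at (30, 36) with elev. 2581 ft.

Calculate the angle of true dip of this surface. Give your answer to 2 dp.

57.02°

Two edge vectors: Pit 1→Pit 2 = (30, 200, 244), Pit 1→Pit 3 = (125, 72, 0).
Normal n = (Pit 1→Pit 2) × (Pit 1→Pit 3) = (-17568, 30500, -22840).
So ∂z/∂E = −n_x/n_z = −0.76918 and ∂z/∂N = −n_y/n_z = 1.33538.
Gradient magnitude |∇z| = √(a² + b²) = √(0.59163 + 1.78323) = 1.54106.
True dip = arctan(1.54106) = 57.02°, dipping toward SSE (azimuth ≈ 150°).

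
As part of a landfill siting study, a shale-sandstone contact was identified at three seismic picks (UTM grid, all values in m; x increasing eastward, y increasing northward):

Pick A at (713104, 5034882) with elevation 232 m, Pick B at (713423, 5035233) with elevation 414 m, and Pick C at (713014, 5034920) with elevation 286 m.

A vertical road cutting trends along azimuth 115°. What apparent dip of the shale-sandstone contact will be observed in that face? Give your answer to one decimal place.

Let the plane be z = a·x + b·y + c.
Pick B−Pick A: 319a + 351b = 182;  Pick C−Pick A: −90a + 38b = 54.
Solving gives a = −0.27539, b = 0.76880.
Unit vector along 115° is (sin 115°, cos 115°) = (0.9063, -0.4226).
Slope in that direction = a·(0.9063) + b·(-0.4226) = −0.57450.
Apparent dip = arctan|0.57450| = 29.9° (true dip is 39.2°, so apparent ≤ true as expected).

29.9°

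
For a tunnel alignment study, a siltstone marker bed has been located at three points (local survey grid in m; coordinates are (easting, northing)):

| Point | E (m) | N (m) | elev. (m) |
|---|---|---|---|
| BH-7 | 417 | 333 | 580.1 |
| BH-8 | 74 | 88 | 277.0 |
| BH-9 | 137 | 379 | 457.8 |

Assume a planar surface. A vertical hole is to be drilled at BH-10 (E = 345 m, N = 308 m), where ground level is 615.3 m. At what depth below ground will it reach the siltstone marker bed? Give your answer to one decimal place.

85.4 m

Two edge vectors: BH-7→BH-8 = (-343, -245, -303.1), BH-7→BH-9 = (-280, 46, -122.3).
Normal n = (BH-7→BH-8) × (BH-7→BH-9) = (43906.1, 42919.1, -84378).
So ∂z/∂E = −n_x/n_z = 0.52035 and ∂z/∂N = −n_y/n_z = 0.50865.
Intercept c from BH-7: 580.1 − 216.99 − 169.38 = 193.73.
At (345, 308): z_contact = 179.52 + 156.67 + 193.73 = 529.92 m.
Depth below ground = 615.3 − 529.92 = 85.4 m.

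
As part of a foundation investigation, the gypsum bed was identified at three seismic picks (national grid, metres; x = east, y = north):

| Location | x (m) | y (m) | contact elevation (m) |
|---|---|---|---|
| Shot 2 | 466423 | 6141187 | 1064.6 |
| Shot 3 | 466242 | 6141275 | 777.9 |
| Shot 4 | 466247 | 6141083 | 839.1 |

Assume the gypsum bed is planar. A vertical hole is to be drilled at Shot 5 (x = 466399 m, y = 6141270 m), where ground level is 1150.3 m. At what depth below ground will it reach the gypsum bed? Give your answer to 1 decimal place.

143.8 m

Let the plane be z = a·x + b·y + c.
Shot 3−Shot 2: −181a + 88b = −286.7;  Shot 4−Shot 2: −176a − 104b = −225.5.
Solving gives a = 1.447330380, b = −0.281059105.
Then c = 1064.6 − a·466423 − b·6141187 = 1052032.94.
At (466399, 6141270): z_contact = 675033.44 − 1726059.85 + 1052032.94 = 1006.54 m.
Depth below ground = 1150.3 − 1006.54 = 143.8 m.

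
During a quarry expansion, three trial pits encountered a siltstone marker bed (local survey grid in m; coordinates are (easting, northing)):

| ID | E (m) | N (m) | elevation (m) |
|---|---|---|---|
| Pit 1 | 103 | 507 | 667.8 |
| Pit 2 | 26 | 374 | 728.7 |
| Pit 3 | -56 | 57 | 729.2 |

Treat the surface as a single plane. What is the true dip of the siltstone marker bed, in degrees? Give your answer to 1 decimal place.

Let the plane be z = a·E + b·N + c.
Pit 2−Pit 1: −77a − 133b = 60.9;  Pit 3−Pit 1: −159a − 450b = 61.4.
Solving gives a = −1.42478, b = 0.36698.
Gradient magnitude |∇z| = √(a² + b²) = √(2.03000 + 0.13467) = 1.47128.
True dip = arctan(1.47128) = 55.8°, dipping toward ESE (azimuth ≈ 104°).

55.8°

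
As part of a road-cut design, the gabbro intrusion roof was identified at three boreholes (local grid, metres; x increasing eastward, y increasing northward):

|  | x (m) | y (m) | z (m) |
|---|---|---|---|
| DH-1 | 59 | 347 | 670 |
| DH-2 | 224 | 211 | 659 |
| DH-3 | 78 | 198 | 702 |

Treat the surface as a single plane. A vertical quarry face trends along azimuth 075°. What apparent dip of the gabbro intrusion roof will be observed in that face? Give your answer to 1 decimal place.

18.1°

Let the plane be z = a·x + b·y + c.
DH-2−DH-1: 165a − 136b = −11;  DH-3−DH-1: 19a − 149b = 32.
Solving gives a = −0.27231, b = −0.24949.
Unit vector along 075° is (sin 75°, cos 75°) = (0.9659, 0.2588).
Slope in that direction = a·(0.9659) + b·(0.2588) = −0.32760.
Apparent dip = arctan|0.32760| = 18.1° (true dip is 20.3°, so apparent ≤ true as expected).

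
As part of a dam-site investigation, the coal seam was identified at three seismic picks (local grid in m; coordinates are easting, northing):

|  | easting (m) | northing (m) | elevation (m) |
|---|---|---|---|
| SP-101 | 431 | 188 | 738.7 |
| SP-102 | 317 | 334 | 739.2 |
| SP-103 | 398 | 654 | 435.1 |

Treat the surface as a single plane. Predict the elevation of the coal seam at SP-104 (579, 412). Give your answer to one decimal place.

441.6 m

Two edge vectors: SP-101→SP-102 = (-114, 146, 0.5), SP-101→SP-103 = (-33, 466, -303.6).
Normal n = (SP-101→SP-102) × (SP-101→SP-103) = (-44558.6, -34626.9, -48306).
So ∂z/∂easting = −n_x/n_z = −0.92242 and ∂z/∂northing = −n_y/n_z = −0.71682.
Intercept c from SP-101: 738.7 + 397.56 + 134.76 = 1271.03.
At (579, 412): z = −534.1 − 295.3 + 1271.03 = 441.6 m.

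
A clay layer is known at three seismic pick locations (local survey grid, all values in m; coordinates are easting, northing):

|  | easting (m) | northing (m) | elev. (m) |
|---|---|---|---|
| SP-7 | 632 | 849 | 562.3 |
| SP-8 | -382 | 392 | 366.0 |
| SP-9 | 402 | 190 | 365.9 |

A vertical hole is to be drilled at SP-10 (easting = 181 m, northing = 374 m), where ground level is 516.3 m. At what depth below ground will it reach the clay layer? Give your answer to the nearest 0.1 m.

115.6 m

Two edge vectors: SP-7→SP-8 = (-1014, -457, -196.3), SP-7→SP-9 = (-230, -659, -196.4).
Normal n = (SP-7→SP-8) × (SP-7→SP-9) = (-39606.9, -154000.6, 563116).
So ∂z/∂easting = −n_x/n_z = 0.07034 and ∂z/∂northing = −n_y/n_z = 0.27348.
Intercept c from SP-7: 562.3 − 44.45 − 232.18 = 285.66.
At (181, 374): z_contact = 12.73 + 102.28 + 285.66 = 400.68 m.
Depth below ground = 516.3 − 400.68 = 115.6 m.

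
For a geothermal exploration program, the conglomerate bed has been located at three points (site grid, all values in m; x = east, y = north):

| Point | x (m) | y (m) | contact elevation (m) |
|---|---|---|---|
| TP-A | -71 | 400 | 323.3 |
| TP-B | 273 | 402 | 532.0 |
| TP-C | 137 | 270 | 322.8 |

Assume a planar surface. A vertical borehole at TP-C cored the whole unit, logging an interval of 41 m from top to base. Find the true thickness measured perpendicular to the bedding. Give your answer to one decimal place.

27.1 m

Two edge vectors: TP-A→TP-B = (344, 2, 208.7), TP-A→TP-C = (208, -130, -0.5).
Normal n = (TP-A→TP-B) × (TP-A→TP-C) = (27130, 43581.6, -45136).
So ∂z/∂x = −n_x/n_z = 0.60107 and ∂z/∂y = −n_y/n_z = 0.96556.
|∇z| = √(a²+b²) = 1.13736, so dip δ = arctan(1.13736) = 48.68°.
True thickness = vertical thickness × cos δ = 41 × cos 48.68° = 27.1 m.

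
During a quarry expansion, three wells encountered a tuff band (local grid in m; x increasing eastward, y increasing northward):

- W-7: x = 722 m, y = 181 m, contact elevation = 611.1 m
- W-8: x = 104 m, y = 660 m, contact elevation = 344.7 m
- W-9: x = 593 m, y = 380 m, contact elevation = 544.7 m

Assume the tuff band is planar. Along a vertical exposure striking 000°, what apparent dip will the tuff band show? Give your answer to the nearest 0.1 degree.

6.2°

Two edge vectors: W-7→W-8 = (-618, 479, -266.4), W-7→W-9 = (-129, 199, -66.4).
Normal n = (W-7→W-8) × (W-7→W-9) = (21208, -6669.6, -61191).
So ∂z/∂x = −n_x/n_z = 0.34659 and ∂z/∂y = −n_y/n_z = −0.10900.
Unit vector along 000° is (sin 0°, cos 0°) = (0.0000, 1.0000).
Slope in that direction = a·(0.0000) + b·(1.0000) = −0.10900.
Apparent dip = arctan|0.10900| = 6.2° (true dip is 20.0°, so apparent ≤ true as expected).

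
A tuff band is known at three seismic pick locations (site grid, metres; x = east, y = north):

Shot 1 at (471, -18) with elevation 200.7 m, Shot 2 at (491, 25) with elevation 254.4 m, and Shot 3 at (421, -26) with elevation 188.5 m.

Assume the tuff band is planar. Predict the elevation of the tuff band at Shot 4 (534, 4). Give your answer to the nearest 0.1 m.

230.7 m

Two edge vectors: Shot 1→Shot 2 = (20, 43, 53.7), Shot 1→Shot 3 = (-50, -8, -12.2).
Normal n = (Shot 1→Shot 2) × (Shot 1→Shot 3) = (-95, -2441, 1990).
So ∂z/∂x = −n_x/n_z = 0.04774 and ∂z/∂y = −n_y/n_z = 1.22663.
Intercept c from Shot 1: 200.7 − 22.48 + 22.08 = 200.29.
At (534, 4): z = 25.5 + 4.9 + 200.29 = 230.7 m.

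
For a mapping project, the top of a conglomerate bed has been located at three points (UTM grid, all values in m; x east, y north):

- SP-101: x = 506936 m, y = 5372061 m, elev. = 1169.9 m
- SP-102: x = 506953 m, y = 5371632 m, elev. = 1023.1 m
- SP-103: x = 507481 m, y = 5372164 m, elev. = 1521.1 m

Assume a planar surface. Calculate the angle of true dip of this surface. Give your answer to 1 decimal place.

34.3°

Let the plane be z = a·x + b·y + c.
SP-102−SP-101: 17a − 429b = −146.8;  SP-103−SP-101: 545a + 103b = 351.2.
Solving gives a = 0.57542, b = 0.36499.
Gradient magnitude |∇z| = √(a² + b²) = √(0.33111 + 0.13322) = 0.68142.
True dip = arctan(0.68142) = 34.3°, dipping toward WSW (azimuth ≈ 238°).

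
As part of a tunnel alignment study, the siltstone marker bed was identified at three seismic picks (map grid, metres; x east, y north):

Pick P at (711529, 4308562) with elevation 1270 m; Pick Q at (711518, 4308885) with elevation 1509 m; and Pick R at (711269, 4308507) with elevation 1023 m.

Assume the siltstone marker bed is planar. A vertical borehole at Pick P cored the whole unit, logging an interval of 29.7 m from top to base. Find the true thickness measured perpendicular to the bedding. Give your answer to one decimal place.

20.0 m

Two edge vectors: Pick P→Pick Q = (-11, 323, 239), Pick P→Pick R = (-260, -55, -247).
Normal n = (Pick P→Pick Q) × (Pick P→Pick R) = (-66636, -64857, 84585).
So ∂z/∂x = −n_x/n_z = 0.78780 and ∂z/∂y = −n_y/n_z = 0.76677.
|∇z| = √(a²+b²) = 1.09935, so dip δ = arctan(1.09935) = 47.71°.
True thickness = vertical thickness × cos δ = 29.7 × cos 47.71° = 20.0 m.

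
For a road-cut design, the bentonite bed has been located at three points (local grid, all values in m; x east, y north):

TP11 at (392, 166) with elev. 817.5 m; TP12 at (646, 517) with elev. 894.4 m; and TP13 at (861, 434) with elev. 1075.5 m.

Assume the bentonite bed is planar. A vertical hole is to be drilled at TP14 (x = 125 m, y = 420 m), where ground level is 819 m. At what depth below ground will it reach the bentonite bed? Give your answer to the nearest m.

Let the plane be z = a·x + b·y + c.
TP12−TP11: 254a + 351b = 76.9;  TP13−TP11: 469a + 268b = 258.
Solving gives a = 0.72451, b = −0.30520.
Then c = 817.5 − a·392 − b·166 = 584.16.
At (125, 420): z_contact = 90.6 − 128.2 + 584.16 = 546.5 m.
Depth below ground = 819 − 546.5 = 272 m.

272 m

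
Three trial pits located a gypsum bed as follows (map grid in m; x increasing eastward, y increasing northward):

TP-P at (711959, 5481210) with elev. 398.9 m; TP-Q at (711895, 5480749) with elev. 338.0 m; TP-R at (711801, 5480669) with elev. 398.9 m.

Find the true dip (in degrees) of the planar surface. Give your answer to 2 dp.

41.93°

Two edge vectors: TP-P→TP-Q = (-64, -461, -60.9), TP-P→TP-R = (-158, -541, 0).
Normal n = (TP-P→TP-Q) × (TP-P→TP-R) = (-32946.9, 9622.2, -38214).
So ∂z/∂x = −n_x/n_z = −0.86217 and ∂z/∂y = −n_y/n_z = 0.25180.
Gradient magnitude |∇z| = √(a² + b²) = √(0.74333 + 0.06340) = 0.89819.
True dip = arctan(0.89819) = 41.93°, dipping toward ESE (azimuth ≈ 106°).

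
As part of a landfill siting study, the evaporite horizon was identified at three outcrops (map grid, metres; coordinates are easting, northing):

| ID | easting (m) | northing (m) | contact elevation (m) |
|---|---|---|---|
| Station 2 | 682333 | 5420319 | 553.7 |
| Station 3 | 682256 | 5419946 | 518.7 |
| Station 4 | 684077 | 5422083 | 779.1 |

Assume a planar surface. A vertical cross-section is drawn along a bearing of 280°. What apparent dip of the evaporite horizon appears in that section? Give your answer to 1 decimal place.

Let the plane be z = a·easting + b·northing + c.
Station 3−Station 2: −77a − 373b = −35;  Station 4−Station 2: 1744a + 1764b = 225.4.
Solving gives a = 0.04339, b = 0.08488.
Unit vector along 280° is (sin 280°, cos 280°) = (-0.9848, 0.1736).
Slope in that direction = a·(-0.9848) + b·(0.1736) = −0.02800.
Apparent dip = arctan|0.02800| = 1.6° (true dip is 5.4°, so apparent ≤ true as expected).

1.6°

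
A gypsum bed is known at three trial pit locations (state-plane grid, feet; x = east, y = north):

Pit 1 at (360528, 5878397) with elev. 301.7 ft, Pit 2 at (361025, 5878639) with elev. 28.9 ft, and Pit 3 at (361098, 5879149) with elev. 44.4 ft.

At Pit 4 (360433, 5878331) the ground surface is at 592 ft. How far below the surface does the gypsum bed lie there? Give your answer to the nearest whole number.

240 ft

Let the plane be z = a·x + b·y + c.
Pit 2−Pit 1: 497a + 242b = −272.8;  Pit 3−Pit 1: 570a + 752b = −257.3.
Solving gives a = −0.60592272, b = 0.11712227.
Then c = 301.7 − a·360528 − b·5878397 = −469737.40.
At (360433, 5878331): z_contact = −218394.5 + 688483.5 − 469737.40 = 351.5 ft.
Depth below ground = 592 − 351.5 = 240 ft.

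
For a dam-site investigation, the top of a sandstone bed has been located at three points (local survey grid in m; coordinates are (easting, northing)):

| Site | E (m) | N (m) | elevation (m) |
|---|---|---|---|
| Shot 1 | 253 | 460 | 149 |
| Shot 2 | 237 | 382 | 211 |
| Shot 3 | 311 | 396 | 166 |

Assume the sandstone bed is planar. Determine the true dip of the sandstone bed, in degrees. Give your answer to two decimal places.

Let the plane be z = a·E + b·N + c.
Shot 2−Shot 1: −16a − 78b = 62;  Shot 3−Shot 1: 58a − 64b = 17.
Solving gives a = −0.47621, b = −0.69719.
Gradient magnitude |∇z| = √(a² + b²) = √(0.22677 + 0.48607) = 0.84430.
True dip = arctan(0.84430) = 40.17°, dipping toward NE (azimuth ≈ 034°).

40.17°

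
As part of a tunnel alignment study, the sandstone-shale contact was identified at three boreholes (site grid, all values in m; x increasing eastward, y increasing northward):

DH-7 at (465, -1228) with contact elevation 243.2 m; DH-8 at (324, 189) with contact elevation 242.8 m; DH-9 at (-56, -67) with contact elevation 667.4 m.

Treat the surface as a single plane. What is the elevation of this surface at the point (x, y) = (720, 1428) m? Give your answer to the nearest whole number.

-301 m

Two edge vectors: DH-7→DH-8 = (-141, 1417, -0.4), DH-7→DH-9 = (-521, 1161, 424.2).
Normal n = (DH-7→DH-8) × (DH-7→DH-9) = (601555.8, 60020.6, 574556).
So ∂z/∂x = −n_x/n_z = −1.04699 and ∂z/∂y = −n_y/n_z = −0.10446.
Intercept c from DH-7: 243.2 + 486.85 − 128.28 = 601.77.
At (720, 1428): z = −753.8 − 149.2 + 601.77 = -301.2 m.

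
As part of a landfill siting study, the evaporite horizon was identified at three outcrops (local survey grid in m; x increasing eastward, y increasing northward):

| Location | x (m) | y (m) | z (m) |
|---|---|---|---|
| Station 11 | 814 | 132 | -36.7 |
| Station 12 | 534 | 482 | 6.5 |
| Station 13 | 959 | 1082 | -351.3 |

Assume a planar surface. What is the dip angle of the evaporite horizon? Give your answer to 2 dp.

Two edge vectors: Station 11→Station 12 = (-280, 350, 43.2), Station 11→Station 13 = (145, 950, -314.6).
Normal n = (Station 11→Station 12) × (Station 11→Station 13) = (-151150, -81824, -316750).
So ∂z/∂x = −n_x/n_z = −0.47719 and ∂z/∂y = −n_y/n_z = −0.25832.
Gradient magnitude |∇z| = √(a² + b²) = √(0.22771 + 0.06673) = 0.54262.
True dip = arctan(0.54262) = 28.49°, dipping toward ENE (azimuth ≈ 062°).

28.49°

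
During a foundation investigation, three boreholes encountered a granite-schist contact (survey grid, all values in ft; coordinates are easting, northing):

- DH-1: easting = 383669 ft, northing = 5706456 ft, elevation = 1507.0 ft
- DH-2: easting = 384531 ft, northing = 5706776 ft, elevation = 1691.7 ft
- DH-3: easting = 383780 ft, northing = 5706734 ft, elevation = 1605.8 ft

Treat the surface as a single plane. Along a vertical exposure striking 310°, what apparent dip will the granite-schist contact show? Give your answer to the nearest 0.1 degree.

7.4°

Let the plane be z = a·easting + b·northing + c.
DH-2−DH-1: 862a + 320b = 184.7;  DH-3−DH-1: 111a + 278b = 98.8.
Solving gives a = 0.09666, b = 0.31680.
Unit vector along 310° is (sin 310°, cos 310°) = (-0.7660, 0.6428).
Slope in that direction = a·(-0.7660) + b·(0.6428) = 0.12959.
Apparent dip = arctan|0.12959| = 7.4° (true dip is 18.3°, so apparent ≤ true as expected).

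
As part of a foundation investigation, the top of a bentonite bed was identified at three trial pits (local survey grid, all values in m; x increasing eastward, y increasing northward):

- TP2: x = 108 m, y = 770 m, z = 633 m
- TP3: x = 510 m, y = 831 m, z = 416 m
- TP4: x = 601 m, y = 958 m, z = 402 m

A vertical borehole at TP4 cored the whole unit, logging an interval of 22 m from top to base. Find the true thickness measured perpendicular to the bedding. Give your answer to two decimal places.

Let the plane be z = a·x + b·y + c.
TP3−TP2: 402a + 61b = −217;  TP4−TP2: 493a + 188b = −231.
Solving gives a = −0.58688, b = 0.31029.
|∇z| = √(a²+b²) = 0.66386, so dip δ = arctan(0.66386) = 33.58°.
True thickness = vertical thickness × cos δ = 22 × cos 33.58° = 18.33 m.

18.33 m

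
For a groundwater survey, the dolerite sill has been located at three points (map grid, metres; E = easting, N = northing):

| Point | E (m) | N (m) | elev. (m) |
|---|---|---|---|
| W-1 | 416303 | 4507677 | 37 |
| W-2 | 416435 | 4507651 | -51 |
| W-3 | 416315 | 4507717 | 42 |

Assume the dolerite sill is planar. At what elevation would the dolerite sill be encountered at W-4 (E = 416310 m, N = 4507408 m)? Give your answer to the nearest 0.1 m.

Let the plane be z = a·E + b·N + c.
W-2−W-1: 132a − 26b = −88;  W-3−W-1: 12a + 40b = 5.
Solving gives a = −0.606223176, b = 0.306866953.
Then c = 37 − a·416303 − b·4507677 = −1130847.58.
At (416310, 4507408): z = −252376.8 + 1383174.6 − 1130847.58 = -49.8 m.

-49.8 m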